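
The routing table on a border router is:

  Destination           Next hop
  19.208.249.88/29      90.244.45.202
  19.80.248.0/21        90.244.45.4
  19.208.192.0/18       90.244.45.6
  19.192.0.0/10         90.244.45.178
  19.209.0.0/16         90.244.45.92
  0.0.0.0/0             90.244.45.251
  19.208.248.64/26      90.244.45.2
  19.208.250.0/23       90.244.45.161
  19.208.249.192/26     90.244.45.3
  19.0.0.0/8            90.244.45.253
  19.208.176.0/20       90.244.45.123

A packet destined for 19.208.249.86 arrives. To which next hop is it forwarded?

Routes whose prefix contains 19.208.249.86:
  0.0.0.0/0 (default, matches everything) -> 90.244.45.251
  19.0.0.0/8 (19.0.0.0 - 19.255.255.255) -> 90.244.45.253
  19.192.0.0/10 (19.192.0.0 - 19.255.255.255) -> 90.244.45.178
  19.208.192.0/18 (19.208.192.0 - 19.208.255.255) -> 90.244.45.6
More-specific entries that do NOT match:
  19.208.249.88/29 (19.208.249.88 - 19.208.249.95) does not contain 19.208.249.86
  19.208.248.64/26 (19.208.248.64 - 19.208.248.127) does not contain 19.208.249.86
  19.208.249.192/26 (19.208.249.192 - 19.208.249.255) does not contain 19.208.249.86
  19.208.250.0/23 (19.208.250.0 - 19.208.251.255) does not contain 19.208.249.86
  19.80.248.0/21 (19.80.248.0 - 19.80.255.255) does not contain 19.208.249.86
  19.208.176.0/20 (19.208.176.0 - 19.208.191.255) does not contain 19.208.249.86
Longest matching prefix is /18 -> next hop 90.244.45.6.

90.244.45.6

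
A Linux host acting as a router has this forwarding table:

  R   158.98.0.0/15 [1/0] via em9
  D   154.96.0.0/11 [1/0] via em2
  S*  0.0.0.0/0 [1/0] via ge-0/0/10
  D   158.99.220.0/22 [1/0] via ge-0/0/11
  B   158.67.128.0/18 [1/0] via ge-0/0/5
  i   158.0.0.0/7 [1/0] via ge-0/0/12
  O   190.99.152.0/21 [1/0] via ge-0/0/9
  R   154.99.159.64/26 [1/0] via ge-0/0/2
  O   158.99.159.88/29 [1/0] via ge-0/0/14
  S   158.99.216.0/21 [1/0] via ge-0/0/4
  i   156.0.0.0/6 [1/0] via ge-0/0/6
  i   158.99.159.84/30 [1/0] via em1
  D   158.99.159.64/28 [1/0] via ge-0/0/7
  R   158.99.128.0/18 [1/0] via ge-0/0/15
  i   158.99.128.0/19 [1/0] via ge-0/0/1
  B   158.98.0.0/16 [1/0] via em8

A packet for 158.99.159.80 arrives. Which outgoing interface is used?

ge-0/0/1

Routes whose prefix contains 158.99.159.80:
  0.0.0.0/0 (default, matches everything) -> ge-0/0/10
  156.0.0.0/6 (156.0.0.0 - 159.255.255.255) -> ge-0/0/6
  158.0.0.0/7 (158.0.0.0 - 159.255.255.255) -> ge-0/0/12
  158.98.0.0/15 (158.98.0.0 - 158.99.255.255) -> em9
  158.99.128.0/18 (158.99.128.0 - 158.99.191.255) -> ge-0/0/15
  158.99.128.0/19 (158.99.128.0 - 158.99.159.255) -> ge-0/0/1
More-specific entries that do NOT match:
  158.99.159.84/30 (158.99.159.84 - 158.99.159.87) does not contain 158.99.159.80
  158.99.159.88/29 (158.99.159.88 - 158.99.159.95) does not contain 158.99.159.80
  158.99.159.64/28 (158.99.159.64 - 158.99.159.79) does not contain 158.99.159.80
  154.99.159.64/26 (154.99.159.64 - 154.99.159.127) does not contain 158.99.159.80
  158.99.220.0/22 (158.99.220.0 - 158.99.223.255) does not contain 158.99.159.80
  190.99.152.0/21 (190.99.152.0 - 190.99.159.255) does not contain 158.99.159.80
  158.99.216.0/21 (158.99.216.0 - 158.99.223.255) does not contain 158.99.159.80
Longest matching prefix is /19 -> interface ge-0/0/1.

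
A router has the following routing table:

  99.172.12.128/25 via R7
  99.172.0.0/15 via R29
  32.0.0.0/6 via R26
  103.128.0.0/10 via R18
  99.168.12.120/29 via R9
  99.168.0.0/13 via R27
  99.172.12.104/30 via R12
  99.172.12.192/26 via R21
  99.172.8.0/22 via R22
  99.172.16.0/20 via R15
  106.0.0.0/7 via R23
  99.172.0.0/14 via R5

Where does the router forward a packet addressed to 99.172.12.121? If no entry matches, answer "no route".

Routes whose prefix contains 99.172.12.121:
  99.168.0.0/13 (99.168.0.0 - 99.175.255.255) -> R27
  99.172.0.0/14 (99.172.0.0 - 99.175.255.255) -> R5
  99.172.0.0/15 (99.172.0.0 - 99.173.255.255) -> R29
More-specific entries that do NOT match:
  99.172.12.104/30 (99.172.12.104 - 99.172.12.107) does not contain 99.172.12.121
  99.168.12.120/29 (99.168.12.120 - 99.168.12.127) does not contain 99.172.12.121
  99.172.12.192/26 (99.172.12.192 - 99.172.12.255) does not contain 99.172.12.121
  99.172.12.128/25 (99.172.12.128 - 99.172.12.255) does not contain 99.172.12.121
  99.172.8.0/22 (99.172.8.0 - 99.172.11.255) does not contain 99.172.12.121
  99.172.16.0/20 (99.172.16.0 - 99.172.31.255) does not contain 99.172.12.121
Longest matching prefix is /15 -> next hop R29.

R29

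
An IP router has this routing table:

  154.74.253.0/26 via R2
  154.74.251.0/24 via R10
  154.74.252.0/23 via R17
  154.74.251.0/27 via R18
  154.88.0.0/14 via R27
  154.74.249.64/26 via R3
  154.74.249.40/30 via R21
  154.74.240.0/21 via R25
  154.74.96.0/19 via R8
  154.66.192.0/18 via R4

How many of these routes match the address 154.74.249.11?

0

No listed prefix contains 154.74.249.11.
Total matching entries: 0.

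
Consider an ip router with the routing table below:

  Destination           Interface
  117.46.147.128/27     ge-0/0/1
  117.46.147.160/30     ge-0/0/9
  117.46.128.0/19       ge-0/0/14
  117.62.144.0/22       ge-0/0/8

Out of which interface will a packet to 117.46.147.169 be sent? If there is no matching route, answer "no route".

Routes whose prefix contains 117.46.147.169:
  117.46.128.0/19 (117.46.128.0 - 117.46.159.255) -> ge-0/0/14
More-specific entries that do NOT match:
  117.46.147.160/30 (117.46.147.160 - 117.46.147.163) does not contain 117.46.147.169
  117.46.147.128/27 (117.46.147.128 - 117.46.147.159) does not contain 117.46.147.169
  117.62.144.0/22 (117.62.144.0 - 117.62.147.255) does not contain 117.46.147.169
Longest matching prefix is /19 -> interface ge-0/0/14.

ge-0/0/14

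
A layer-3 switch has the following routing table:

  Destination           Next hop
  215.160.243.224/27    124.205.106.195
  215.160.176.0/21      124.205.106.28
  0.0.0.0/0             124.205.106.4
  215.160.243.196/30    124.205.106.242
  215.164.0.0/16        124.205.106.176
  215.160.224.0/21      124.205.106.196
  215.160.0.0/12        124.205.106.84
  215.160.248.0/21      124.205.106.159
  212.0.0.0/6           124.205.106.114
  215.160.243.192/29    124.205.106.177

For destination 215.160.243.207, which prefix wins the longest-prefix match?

215.160.0.0/12

Entries matching 215.160.243.207:
  0.0.0.0/0 (default, matches everything)
  212.0.0.0/6 (212.0.0.0 - 215.255.255.255)
  215.160.0.0/12 (215.160.0.0 - 215.175.255.255)
Most specific is 215.160.0.0/12.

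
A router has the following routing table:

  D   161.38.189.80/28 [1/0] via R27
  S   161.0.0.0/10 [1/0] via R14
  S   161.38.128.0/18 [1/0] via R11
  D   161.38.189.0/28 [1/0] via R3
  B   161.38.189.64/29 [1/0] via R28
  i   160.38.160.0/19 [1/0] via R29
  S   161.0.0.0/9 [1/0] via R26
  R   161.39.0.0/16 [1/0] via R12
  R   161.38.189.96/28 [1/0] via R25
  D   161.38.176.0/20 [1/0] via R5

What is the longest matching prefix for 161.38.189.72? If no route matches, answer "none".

161.38.176.0/20

Entries matching 161.38.189.72:
  161.0.0.0/9 (161.0.0.0 - 161.127.255.255)
  161.0.0.0/10 (161.0.0.0 - 161.63.255.255)
  161.38.128.0/18 (161.38.128.0 - 161.38.191.255)
  161.38.176.0/20 (161.38.176.0 - 161.38.191.255)
Most specific is 161.38.176.0/20.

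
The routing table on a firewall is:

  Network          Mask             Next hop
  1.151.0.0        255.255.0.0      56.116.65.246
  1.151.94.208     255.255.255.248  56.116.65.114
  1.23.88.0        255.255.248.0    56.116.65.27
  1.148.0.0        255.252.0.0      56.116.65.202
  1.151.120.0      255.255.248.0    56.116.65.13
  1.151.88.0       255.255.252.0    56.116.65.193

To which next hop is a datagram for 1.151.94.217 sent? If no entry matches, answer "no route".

56.116.65.246

Routes whose prefix contains 1.151.94.217:
  1.148.0.0/14 (1.148.0.0 - 1.151.255.255) -> 56.116.65.202
  1.151.0.0/16 (1.151.0.0 - 1.151.255.255) -> 56.116.65.246
More-specific entries that do NOT match:
  1.151.94.208/29 (1.151.94.208 - 1.151.94.215) does not contain 1.151.94.217
  1.151.88.0/22 (1.151.88.0 - 1.151.91.255) does not contain 1.151.94.217
  1.23.88.0/21 (1.23.88.0 - 1.23.95.255) does not contain 1.151.94.217
  1.151.120.0/21 (1.151.120.0 - 1.151.127.255) does not contain 1.151.94.217
Longest matching prefix is /16 -> next hop 56.116.65.246.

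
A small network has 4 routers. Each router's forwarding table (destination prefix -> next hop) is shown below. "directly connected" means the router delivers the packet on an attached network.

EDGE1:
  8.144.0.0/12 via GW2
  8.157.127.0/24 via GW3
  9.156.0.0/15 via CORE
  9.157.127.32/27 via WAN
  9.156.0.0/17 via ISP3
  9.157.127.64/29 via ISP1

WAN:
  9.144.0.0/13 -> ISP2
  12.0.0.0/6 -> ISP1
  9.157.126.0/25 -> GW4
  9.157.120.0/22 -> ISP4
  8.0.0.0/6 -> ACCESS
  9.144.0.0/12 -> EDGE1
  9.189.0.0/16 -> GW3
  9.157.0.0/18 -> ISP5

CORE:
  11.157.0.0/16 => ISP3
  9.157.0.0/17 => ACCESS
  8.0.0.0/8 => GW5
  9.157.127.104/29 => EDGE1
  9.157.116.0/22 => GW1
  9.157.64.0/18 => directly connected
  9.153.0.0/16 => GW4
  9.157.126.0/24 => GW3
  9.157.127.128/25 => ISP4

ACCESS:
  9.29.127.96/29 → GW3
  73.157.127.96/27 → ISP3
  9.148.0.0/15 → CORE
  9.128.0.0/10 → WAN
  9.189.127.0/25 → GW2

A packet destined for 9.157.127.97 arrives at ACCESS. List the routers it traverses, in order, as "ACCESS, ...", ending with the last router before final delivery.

At ACCESS: longest match for 9.157.127.97 is 9.128.0.0/10 -> WAN
At WAN: longest match for 9.157.127.97 is 9.144.0.0/12 -> EDGE1
At EDGE1: longest match for 9.157.127.97 is 9.156.0.0/15 -> CORE
At CORE: longest match for 9.157.127.97 is 9.157.64.0/18 -> directly connected

ACCESS, WAN, EDGE1, CORE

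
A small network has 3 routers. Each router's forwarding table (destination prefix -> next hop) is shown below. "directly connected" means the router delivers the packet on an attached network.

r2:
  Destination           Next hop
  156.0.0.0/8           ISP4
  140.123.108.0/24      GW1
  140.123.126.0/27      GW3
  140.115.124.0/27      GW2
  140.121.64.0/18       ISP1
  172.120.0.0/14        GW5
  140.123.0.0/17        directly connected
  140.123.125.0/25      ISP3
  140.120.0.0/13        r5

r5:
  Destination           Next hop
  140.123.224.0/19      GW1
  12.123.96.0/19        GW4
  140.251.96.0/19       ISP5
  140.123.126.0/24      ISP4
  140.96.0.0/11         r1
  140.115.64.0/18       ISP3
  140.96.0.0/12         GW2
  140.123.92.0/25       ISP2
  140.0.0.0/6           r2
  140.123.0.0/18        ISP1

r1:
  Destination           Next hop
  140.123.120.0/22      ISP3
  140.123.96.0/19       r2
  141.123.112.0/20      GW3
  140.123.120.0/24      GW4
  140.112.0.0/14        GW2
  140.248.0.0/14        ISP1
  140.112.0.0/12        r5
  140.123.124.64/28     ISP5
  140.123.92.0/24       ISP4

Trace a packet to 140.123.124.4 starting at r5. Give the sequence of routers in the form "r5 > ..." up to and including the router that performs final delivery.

At r5: longest match for 140.123.124.4 is 140.96.0.0/11 -> r1
At r1: longest match for 140.123.124.4 is 140.123.96.0/19 -> r2
At r2: longest match for 140.123.124.4 is 140.123.0.0/17 -> directly connected

r5 > r1 > r2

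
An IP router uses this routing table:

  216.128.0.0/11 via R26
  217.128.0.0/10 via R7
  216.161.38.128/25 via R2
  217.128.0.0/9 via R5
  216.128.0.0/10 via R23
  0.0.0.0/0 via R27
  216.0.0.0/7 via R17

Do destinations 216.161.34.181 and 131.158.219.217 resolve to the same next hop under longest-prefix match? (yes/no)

no

216.161.34.181: longest match 216.128.0.0/10 -> R23
131.158.219.217: longest match 0.0.0.0/0 -> R27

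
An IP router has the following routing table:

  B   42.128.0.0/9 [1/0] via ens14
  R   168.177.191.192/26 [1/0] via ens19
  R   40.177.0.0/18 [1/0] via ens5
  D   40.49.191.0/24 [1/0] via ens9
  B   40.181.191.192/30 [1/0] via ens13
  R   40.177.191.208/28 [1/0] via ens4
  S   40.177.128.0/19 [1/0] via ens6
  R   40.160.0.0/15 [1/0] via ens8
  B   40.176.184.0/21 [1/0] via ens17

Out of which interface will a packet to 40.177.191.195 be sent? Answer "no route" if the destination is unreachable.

no route

No entry's prefix contains 40.177.191.195; there is no default route.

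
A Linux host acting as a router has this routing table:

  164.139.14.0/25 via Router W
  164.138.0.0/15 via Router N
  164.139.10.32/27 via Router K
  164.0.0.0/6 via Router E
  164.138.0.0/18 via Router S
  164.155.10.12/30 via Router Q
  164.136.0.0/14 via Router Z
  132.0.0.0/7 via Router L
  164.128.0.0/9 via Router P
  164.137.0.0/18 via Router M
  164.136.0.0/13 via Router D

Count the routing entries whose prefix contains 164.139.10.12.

Prefixes containing 164.139.10.12:
  164.0.0.0/6 (164.0.0.0 - 167.255.255.255)
  164.128.0.0/9 (164.128.0.0 - 164.255.255.255)
  164.136.0.0/13 (164.136.0.0 - 164.143.255.255)
  164.136.0.0/14 (164.136.0.0 - 164.139.255.255)
  164.138.0.0/15 (164.138.0.0 - 164.139.255.255)
Total matching entries: 5.

5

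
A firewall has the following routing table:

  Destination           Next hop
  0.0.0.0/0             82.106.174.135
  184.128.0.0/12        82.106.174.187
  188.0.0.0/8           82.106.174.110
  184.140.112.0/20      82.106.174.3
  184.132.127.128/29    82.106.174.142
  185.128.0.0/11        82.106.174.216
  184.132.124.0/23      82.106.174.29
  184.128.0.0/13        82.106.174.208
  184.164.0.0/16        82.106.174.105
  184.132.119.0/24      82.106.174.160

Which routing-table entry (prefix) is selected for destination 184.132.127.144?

Entries matching 184.132.127.144:
  0.0.0.0/0 (default, matches everything)
  184.128.0.0/12 (184.128.0.0 - 184.143.255.255)
  184.128.0.0/13 (184.128.0.0 - 184.135.255.255)
Most specific is 184.128.0.0/13.

184.128.0.0/13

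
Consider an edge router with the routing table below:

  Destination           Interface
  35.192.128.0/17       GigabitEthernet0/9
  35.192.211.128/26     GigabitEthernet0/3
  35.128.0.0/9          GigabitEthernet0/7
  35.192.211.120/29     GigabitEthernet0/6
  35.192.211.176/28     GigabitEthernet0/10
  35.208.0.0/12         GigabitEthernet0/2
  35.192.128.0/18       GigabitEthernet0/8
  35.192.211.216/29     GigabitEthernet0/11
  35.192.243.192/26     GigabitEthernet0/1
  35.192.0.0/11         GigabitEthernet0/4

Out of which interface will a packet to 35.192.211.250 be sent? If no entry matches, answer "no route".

GigabitEthernet0/9

Routes whose prefix contains 35.192.211.250:
  35.128.0.0/9 (35.128.0.0 - 35.255.255.255) -> GigabitEthernet0/7
  35.192.0.0/11 (35.192.0.0 - 35.223.255.255) -> GigabitEthernet0/4
  35.192.128.0/17 (35.192.128.0 - 35.192.255.255) -> GigabitEthernet0/9
More-specific entries that do NOT match:
  35.192.211.120/29 (35.192.211.120 - 35.192.211.127) does not contain 35.192.211.250
  35.192.211.216/29 (35.192.211.216 - 35.192.211.223) does not contain 35.192.211.250
  35.192.211.176/28 (35.192.211.176 - 35.192.211.191) does not contain 35.192.211.250
  35.192.211.128/26 (35.192.211.128 - 35.192.211.191) does not contain 35.192.211.250
  35.192.243.192/26 (35.192.243.192 - 35.192.243.255) does not contain 35.192.211.250
  35.192.128.0/18 (35.192.128.0 - 35.192.191.255) does not contain 35.192.211.250
Longest matching prefix is /17 -> interface GigabitEthernet0/9.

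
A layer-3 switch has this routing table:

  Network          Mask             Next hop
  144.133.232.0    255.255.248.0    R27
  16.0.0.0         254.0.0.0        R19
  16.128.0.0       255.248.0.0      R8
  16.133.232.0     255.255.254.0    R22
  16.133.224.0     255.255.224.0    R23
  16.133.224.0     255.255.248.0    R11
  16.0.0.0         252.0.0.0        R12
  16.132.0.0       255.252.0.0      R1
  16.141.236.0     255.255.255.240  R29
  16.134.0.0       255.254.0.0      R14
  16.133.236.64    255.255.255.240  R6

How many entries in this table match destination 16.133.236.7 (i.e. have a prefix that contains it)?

5

Prefixes containing 16.133.236.7:
  16.0.0.0/6 (16.0.0.0 - 19.255.255.255)
  16.0.0.0/7 (16.0.0.0 - 17.255.255.255)
  16.128.0.0/13 (16.128.0.0 - 16.135.255.255)
  16.132.0.0/14 (16.132.0.0 - 16.135.255.255)
  16.133.224.0/19 (16.133.224.0 - 16.133.255.255)
Total matching entries: 5.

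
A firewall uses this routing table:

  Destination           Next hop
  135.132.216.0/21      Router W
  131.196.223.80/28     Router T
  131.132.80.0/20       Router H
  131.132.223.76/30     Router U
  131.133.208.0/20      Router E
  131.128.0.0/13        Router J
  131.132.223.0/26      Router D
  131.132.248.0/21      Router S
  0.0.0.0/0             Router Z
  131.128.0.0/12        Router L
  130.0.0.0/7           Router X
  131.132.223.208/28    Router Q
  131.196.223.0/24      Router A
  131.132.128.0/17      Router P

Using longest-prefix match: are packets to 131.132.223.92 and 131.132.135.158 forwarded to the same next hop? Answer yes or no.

yes

131.132.223.92: longest match 131.132.128.0/17 -> Router P
131.132.135.158: longest match 131.132.128.0/17 -> Router P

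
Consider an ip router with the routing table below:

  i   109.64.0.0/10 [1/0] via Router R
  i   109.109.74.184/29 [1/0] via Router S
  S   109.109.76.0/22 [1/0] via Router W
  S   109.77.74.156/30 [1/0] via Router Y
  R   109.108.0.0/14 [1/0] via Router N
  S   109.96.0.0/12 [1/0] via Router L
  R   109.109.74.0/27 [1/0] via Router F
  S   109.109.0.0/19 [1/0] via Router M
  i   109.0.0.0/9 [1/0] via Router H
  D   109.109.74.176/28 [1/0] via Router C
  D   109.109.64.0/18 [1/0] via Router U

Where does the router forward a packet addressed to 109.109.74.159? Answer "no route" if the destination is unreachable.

Routes whose prefix contains 109.109.74.159:
  109.0.0.0/9 (109.0.0.0 - 109.127.255.255) -> Router H
  109.64.0.0/10 (109.64.0.0 - 109.127.255.255) -> Router R
  109.96.0.0/12 (109.96.0.0 - 109.111.255.255) -> Router L
  109.108.0.0/14 (109.108.0.0 - 109.111.255.255) -> Router N
  109.109.64.0/18 (109.109.64.0 - 109.109.127.255) -> Router U
More-specific entries that do NOT match:
  109.77.74.156/30 (109.77.74.156 - 109.77.74.159) does not contain 109.109.74.159
  109.109.74.184/29 (109.109.74.184 - 109.109.74.191) does not contain 109.109.74.159
  109.109.74.176/28 (109.109.74.176 - 109.109.74.191) does not contain 109.109.74.159
  109.109.74.0/27 (109.109.74.0 - 109.109.74.31) does not contain 109.109.74.159
  109.109.76.0/22 (109.109.76.0 - 109.109.79.255) does not contain 109.109.74.159
  109.109.0.0/19 (109.109.0.0 - 109.109.31.255) does not contain 109.109.74.159
Longest matching prefix is /18 -> next hop Router U.

Router U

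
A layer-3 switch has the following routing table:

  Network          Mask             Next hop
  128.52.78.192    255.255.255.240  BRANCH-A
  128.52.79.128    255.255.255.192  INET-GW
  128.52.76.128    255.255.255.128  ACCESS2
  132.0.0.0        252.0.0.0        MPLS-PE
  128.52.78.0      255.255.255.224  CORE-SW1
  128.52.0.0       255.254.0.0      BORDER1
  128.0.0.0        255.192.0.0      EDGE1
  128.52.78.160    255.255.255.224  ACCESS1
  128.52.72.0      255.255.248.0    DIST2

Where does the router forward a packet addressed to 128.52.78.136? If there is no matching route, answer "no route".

Routes whose prefix contains 128.52.78.136:
  128.0.0.0/10 (128.0.0.0 - 128.63.255.255) -> EDGE1
  128.52.0.0/15 (128.52.0.0 - 128.53.255.255) -> BORDER1
  128.52.72.0/21 (128.52.72.0 - 128.52.79.255) -> DIST2
More-specific entries that do NOT match:
  128.52.78.192/28 (128.52.78.192 - 128.52.78.207) does not contain 128.52.78.136
  128.52.78.0/27 (128.52.78.0 - 128.52.78.31) does not contain 128.52.78.136
  128.52.78.160/27 (128.52.78.160 - 128.52.78.191) does not contain 128.52.78.136
  128.52.79.128/26 (128.52.79.128 - 128.52.79.191) does not contain 128.52.78.136
  128.52.76.128/25 (128.52.76.128 - 128.52.76.255) does not contain 128.52.78.136
Longest matching prefix is /21 -> next hop DIST2.

DIST2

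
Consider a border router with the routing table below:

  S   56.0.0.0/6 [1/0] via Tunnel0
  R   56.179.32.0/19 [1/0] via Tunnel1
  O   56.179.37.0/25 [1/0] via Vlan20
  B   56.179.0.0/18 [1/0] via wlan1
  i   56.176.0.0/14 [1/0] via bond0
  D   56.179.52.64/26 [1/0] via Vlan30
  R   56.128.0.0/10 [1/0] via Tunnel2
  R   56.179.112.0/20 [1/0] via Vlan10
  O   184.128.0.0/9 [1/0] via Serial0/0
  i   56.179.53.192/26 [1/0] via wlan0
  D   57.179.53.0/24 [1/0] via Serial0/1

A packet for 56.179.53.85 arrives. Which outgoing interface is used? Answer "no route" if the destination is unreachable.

Tunnel1

Routes whose prefix contains 56.179.53.85:
  56.0.0.0/6 (56.0.0.0 - 59.255.255.255) -> Tunnel0
  56.128.0.0/10 (56.128.0.0 - 56.191.255.255) -> Tunnel2
  56.176.0.0/14 (56.176.0.0 - 56.179.255.255) -> bond0
  56.179.0.0/18 (56.179.0.0 - 56.179.63.255) -> wlan1
  56.179.32.0/19 (56.179.32.0 - 56.179.63.255) -> Tunnel1
More-specific entries that do NOT match:
  56.179.52.64/26 (56.179.52.64 - 56.179.52.127) does not contain 56.179.53.85
  56.179.53.192/26 (56.179.53.192 - 56.179.53.255) does not contain 56.179.53.85
  56.179.37.0/25 (56.179.37.0 - 56.179.37.127) does not contain 56.179.53.85
  57.179.53.0/24 (57.179.53.0 - 57.179.53.255) does not contain 56.179.53.85
  56.179.112.0/20 (56.179.112.0 - 56.179.127.255) does not contain 56.179.53.85
Longest matching prefix is /19 -> interface Tunnel1.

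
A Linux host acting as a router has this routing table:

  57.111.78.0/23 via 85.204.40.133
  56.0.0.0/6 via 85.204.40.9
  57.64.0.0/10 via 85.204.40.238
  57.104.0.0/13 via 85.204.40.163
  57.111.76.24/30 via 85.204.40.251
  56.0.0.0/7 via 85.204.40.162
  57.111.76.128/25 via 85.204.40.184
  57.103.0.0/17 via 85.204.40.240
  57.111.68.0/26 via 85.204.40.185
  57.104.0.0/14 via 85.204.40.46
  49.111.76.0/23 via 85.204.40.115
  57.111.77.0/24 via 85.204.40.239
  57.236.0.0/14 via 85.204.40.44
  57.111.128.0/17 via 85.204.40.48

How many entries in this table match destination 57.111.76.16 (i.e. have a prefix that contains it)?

4

Prefixes containing 57.111.76.16:
  56.0.0.0/6 (56.0.0.0 - 59.255.255.255)
  56.0.0.0/7 (56.0.0.0 - 57.255.255.255)
  57.64.0.0/10 (57.64.0.0 - 57.127.255.255)
  57.104.0.0/13 (57.104.0.0 - 57.111.255.255)
Total matching entries: 4.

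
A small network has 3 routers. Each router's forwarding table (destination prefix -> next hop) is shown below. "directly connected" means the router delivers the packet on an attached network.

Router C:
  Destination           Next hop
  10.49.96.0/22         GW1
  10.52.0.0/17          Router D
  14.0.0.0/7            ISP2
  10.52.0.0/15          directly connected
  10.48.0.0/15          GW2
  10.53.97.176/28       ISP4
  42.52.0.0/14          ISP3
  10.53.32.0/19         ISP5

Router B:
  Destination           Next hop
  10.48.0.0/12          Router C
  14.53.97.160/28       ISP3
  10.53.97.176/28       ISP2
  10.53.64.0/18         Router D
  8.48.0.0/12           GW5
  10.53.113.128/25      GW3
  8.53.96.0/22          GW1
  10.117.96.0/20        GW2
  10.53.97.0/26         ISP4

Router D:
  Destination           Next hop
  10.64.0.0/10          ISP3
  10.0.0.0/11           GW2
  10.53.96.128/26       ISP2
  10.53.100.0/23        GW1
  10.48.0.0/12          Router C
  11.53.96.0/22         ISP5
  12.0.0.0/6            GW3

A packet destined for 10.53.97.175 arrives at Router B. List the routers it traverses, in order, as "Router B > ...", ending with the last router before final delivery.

At Router B: longest match for 10.53.97.175 is 10.53.64.0/18 -> Router D
At Router D: longest match for 10.53.97.175 is 10.48.0.0/12 -> Router C
At Router C: longest match for 10.53.97.175 is 10.52.0.0/15 -> directly connected

Router B > Router D > Router C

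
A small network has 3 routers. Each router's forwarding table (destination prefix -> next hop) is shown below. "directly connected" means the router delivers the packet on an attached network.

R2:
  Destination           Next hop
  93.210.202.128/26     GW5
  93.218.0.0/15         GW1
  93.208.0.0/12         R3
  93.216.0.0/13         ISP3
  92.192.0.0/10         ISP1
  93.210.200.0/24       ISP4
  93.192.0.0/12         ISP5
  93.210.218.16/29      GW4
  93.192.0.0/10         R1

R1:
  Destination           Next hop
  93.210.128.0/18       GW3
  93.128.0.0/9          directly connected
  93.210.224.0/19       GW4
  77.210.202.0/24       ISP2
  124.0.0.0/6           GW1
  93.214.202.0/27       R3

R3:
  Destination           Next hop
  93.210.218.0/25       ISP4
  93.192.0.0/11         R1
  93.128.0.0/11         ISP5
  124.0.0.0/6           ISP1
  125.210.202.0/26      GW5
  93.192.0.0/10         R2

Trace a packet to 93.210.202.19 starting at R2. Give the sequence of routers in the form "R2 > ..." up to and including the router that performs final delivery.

At R2: longest match for 93.210.202.19 is 93.208.0.0/12 -> R3
At R3: longest match for 93.210.202.19 is 93.192.0.0/11 -> R1
At R1: longest match for 93.210.202.19 is 93.128.0.0/9 -> directly connected

R2 > R3 > R1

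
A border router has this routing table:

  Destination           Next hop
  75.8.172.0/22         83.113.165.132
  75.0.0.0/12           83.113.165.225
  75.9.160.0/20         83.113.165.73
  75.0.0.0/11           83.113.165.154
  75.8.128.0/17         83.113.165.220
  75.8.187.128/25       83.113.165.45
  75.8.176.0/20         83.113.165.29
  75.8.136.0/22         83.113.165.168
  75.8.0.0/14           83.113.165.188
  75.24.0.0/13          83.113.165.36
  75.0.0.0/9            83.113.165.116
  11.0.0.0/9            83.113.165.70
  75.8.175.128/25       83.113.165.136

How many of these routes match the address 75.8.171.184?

Prefixes containing 75.8.171.184:
  75.0.0.0/9 (75.0.0.0 - 75.127.255.255)
  75.0.0.0/11 (75.0.0.0 - 75.31.255.255)
  75.0.0.0/12 (75.0.0.0 - 75.15.255.255)
  75.8.0.0/14 (75.8.0.0 - 75.11.255.255)
  75.8.128.0/17 (75.8.128.0 - 75.8.255.255)
Total matching entries: 5.

5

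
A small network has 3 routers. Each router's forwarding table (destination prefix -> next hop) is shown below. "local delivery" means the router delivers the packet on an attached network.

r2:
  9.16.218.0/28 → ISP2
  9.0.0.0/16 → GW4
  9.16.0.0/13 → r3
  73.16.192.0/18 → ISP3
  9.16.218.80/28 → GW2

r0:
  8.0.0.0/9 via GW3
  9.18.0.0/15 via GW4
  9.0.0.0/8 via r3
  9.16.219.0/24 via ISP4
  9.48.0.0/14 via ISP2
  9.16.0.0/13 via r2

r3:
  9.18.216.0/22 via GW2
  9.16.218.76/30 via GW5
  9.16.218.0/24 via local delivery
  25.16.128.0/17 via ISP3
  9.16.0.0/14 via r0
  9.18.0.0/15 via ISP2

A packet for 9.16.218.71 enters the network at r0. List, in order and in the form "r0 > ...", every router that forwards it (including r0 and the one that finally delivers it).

At r0: longest match for 9.16.218.71 is 9.16.0.0/13 -> r2
At r2: longest match for 9.16.218.71 is 9.16.0.0/13 -> r3
At r3: longest match for 9.16.218.71 is 9.16.218.0/24 -> local delivery

r0 > r2 > r3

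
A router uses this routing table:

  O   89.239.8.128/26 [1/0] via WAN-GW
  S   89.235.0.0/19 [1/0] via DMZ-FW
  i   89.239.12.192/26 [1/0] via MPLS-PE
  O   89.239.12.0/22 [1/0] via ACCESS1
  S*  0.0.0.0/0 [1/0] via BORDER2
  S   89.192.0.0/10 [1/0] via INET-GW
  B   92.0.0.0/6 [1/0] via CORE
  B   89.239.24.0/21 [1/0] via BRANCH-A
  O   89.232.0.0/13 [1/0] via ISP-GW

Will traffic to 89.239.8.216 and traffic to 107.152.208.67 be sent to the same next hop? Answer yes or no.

no

89.239.8.216: longest match 89.232.0.0/13 -> ISP-GW
107.152.208.67: longest match 0.0.0.0/0 -> BORDER2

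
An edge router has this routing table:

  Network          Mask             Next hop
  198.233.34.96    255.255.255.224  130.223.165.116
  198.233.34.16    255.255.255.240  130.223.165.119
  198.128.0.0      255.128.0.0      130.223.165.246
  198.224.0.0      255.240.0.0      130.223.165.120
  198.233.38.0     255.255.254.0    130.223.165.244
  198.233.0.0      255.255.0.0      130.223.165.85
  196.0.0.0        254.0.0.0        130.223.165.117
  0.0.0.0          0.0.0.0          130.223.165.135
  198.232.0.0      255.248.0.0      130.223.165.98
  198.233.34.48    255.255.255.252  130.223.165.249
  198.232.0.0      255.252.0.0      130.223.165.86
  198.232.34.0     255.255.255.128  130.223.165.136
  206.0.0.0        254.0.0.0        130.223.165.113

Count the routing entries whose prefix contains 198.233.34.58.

6

Prefixes containing 198.233.34.58:
  0.0.0.0/0 (default, matches everything)
  198.128.0.0/9 (198.128.0.0 - 198.255.255.255)
  198.224.0.0/12 (198.224.0.0 - 198.239.255.255)
  198.232.0.0/13 (198.232.0.0 - 198.239.255.255)
  198.232.0.0/14 (198.232.0.0 - 198.235.255.255)
  198.233.0.0/16 (198.233.0.0 - 198.233.255.255)
Total matching entries: 6.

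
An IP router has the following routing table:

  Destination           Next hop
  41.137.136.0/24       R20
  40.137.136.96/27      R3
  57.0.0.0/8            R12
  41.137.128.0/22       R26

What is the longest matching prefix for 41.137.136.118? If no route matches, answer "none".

Entries matching 41.137.136.118:
  41.137.136.0/24 (41.137.136.0 - 41.137.136.255)
Most specific is 41.137.136.0/24.

41.137.136.0/24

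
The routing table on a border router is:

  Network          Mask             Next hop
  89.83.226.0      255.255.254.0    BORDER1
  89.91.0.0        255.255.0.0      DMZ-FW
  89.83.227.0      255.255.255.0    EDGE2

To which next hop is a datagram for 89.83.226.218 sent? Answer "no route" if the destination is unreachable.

Routes whose prefix contains 89.83.226.218:
  89.83.226.0/23 (89.83.226.0 - 89.83.227.255) -> BORDER1
More-specific entries that do NOT match:
  89.83.227.0/24 (89.83.227.0 - 89.83.227.255) does not contain 89.83.226.218
Longest matching prefix is /23 -> next hop BORDER1.

BORDER1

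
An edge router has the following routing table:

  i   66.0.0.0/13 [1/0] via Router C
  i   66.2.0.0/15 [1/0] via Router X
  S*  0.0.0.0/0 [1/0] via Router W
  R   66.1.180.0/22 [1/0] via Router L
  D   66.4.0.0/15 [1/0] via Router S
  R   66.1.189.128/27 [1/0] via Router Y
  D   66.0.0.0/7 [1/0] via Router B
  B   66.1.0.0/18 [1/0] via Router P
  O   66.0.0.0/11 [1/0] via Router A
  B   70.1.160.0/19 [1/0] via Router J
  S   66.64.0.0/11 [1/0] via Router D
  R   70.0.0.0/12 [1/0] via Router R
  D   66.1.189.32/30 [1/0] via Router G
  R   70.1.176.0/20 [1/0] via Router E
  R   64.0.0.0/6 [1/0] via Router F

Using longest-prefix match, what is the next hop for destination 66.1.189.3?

Routes whose prefix contains 66.1.189.3:
  0.0.0.0/0 (default, matches everything) -> Router W
  64.0.0.0/6 (64.0.0.0 - 67.255.255.255) -> Router F
  66.0.0.0/7 (66.0.0.0 - 67.255.255.255) -> Router B
  66.0.0.0/11 (66.0.0.0 - 66.31.255.255) -> Router A
  66.0.0.0/13 (66.0.0.0 - 66.7.255.255) -> Router C
More-specific entries that do NOT match:
  66.1.189.32/30 (66.1.189.32 - 66.1.189.35) does not contain 66.1.189.3
  66.1.189.128/27 (66.1.189.128 - 66.1.189.159) does not contain 66.1.189.3
  66.1.180.0/22 (66.1.180.0 - 66.1.183.255) does not contain 66.1.189.3
  70.1.176.0/20 (70.1.176.0 - 70.1.191.255) does not contain 66.1.189.3
  70.1.160.0/19 (70.1.160.0 - 70.1.191.255) does not contain 66.1.189.3
  66.1.0.0/18 (66.1.0.0 - 66.1.63.255) does not contain 66.1.189.3
  66.2.0.0/15 (66.2.0.0 - 66.3.255.255) does not contain 66.1.189.3
  66.4.0.0/15 (66.4.0.0 - 66.5.255.255) does not contain 66.1.189.3
Longest matching prefix is /13 -> next hop Router C.

Router C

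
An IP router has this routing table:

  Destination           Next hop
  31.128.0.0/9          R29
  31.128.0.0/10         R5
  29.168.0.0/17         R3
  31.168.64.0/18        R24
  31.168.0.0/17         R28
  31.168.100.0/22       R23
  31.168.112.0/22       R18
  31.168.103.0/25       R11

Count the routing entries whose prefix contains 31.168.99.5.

Prefixes containing 31.168.99.5:
  31.128.0.0/9 (31.128.0.0 - 31.255.255.255)
  31.128.0.0/10 (31.128.0.0 - 31.191.255.255)
  31.168.0.0/17 (31.168.0.0 - 31.168.127.255)
  31.168.64.0/18 (31.168.64.0 - 31.168.127.255)
Total matching entries: 4.

4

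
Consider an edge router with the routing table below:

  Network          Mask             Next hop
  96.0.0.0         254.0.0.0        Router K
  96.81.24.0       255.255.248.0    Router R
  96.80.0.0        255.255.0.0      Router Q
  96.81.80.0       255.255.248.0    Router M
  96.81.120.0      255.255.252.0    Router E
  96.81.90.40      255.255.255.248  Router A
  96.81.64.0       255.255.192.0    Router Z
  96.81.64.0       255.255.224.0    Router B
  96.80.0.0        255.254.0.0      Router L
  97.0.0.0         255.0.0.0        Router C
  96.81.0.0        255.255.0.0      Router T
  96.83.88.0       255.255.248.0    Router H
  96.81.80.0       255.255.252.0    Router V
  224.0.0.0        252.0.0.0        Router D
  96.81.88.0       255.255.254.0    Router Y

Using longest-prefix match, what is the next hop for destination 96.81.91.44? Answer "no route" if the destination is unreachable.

Routes whose prefix contains 96.81.91.44:
  96.0.0.0/7 (96.0.0.0 - 97.255.255.255) -> Router K
  96.80.0.0/15 (96.80.0.0 - 96.81.255.255) -> Router L
  96.81.0.0/16 (96.81.0.0 - 96.81.255.255) -> Router T
  96.81.64.0/18 (96.81.64.0 - 96.81.127.255) -> Router Z
  96.81.64.0/19 (96.81.64.0 - 96.81.95.255) -> Router B
More-specific entries that do NOT match:
  96.81.90.40/29 (96.81.90.40 - 96.81.90.47) does not contain 96.81.91.44
  96.81.88.0/23 (96.81.88.0 - 96.81.89.255) does not contain 96.81.91.44
  96.81.120.0/22 (96.81.120.0 - 96.81.123.255) does not contain 96.81.91.44
  96.81.80.0/22 (96.81.80.0 - 96.81.83.255) does not contain 96.81.91.44
  96.81.24.0/21 (96.81.24.0 - 96.81.31.255) does not contain 96.81.91.44
  96.81.80.0/21 (96.81.80.0 - 96.81.87.255) does not contain 96.81.91.44
  96.83.88.0/21 (96.83.88.0 - 96.83.95.255) does not contain 96.81.91.44
Longest matching prefix is /19 -> next hop Router B.

Router B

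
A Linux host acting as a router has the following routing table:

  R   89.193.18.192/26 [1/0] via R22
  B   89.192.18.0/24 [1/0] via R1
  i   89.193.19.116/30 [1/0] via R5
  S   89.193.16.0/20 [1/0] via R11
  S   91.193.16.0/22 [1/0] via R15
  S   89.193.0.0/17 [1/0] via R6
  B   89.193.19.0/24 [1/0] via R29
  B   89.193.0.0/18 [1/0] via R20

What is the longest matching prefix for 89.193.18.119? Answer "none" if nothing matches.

89.193.16.0/20

Entries matching 89.193.18.119:
  89.193.0.0/17 (89.193.0.0 - 89.193.127.255)
  89.193.0.0/18 (89.193.0.0 - 89.193.63.255)
  89.193.16.0/20 (89.193.16.0 - 89.193.31.255)
Most specific is 89.193.16.0/20.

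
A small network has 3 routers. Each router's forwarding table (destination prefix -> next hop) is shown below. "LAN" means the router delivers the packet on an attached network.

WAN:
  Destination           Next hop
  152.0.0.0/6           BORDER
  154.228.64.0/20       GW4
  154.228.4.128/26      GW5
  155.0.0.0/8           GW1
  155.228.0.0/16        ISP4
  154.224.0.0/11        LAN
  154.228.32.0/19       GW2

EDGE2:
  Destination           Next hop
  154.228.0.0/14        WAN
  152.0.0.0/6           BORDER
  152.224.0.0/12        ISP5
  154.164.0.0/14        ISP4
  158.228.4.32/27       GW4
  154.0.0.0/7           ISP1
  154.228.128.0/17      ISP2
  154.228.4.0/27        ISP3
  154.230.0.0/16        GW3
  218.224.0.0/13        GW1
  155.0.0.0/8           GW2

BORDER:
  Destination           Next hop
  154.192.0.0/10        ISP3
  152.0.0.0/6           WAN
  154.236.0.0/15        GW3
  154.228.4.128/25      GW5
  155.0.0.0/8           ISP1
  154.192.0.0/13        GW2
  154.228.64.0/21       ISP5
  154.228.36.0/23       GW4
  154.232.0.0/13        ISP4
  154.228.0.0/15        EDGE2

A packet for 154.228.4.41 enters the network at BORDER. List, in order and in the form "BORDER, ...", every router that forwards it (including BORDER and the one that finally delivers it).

At BORDER: longest match for 154.228.4.41 is 154.228.0.0/15 -> EDGE2
At EDGE2: longest match for 154.228.4.41 is 154.228.0.0/14 -> WAN
At WAN: longest match for 154.228.4.41 is 154.224.0.0/11 -> LAN

BORDER, EDGE2, WAN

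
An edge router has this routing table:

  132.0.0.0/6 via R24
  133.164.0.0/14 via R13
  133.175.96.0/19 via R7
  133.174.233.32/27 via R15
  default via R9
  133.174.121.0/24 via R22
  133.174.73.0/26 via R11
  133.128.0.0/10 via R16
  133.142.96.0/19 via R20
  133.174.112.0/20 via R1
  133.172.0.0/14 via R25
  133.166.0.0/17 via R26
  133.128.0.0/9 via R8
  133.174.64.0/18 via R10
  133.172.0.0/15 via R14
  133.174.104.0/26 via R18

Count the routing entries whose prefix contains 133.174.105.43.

6

Prefixes containing 133.174.105.43:
  0.0.0.0/0 (default, matches everything)
  132.0.0.0/6 (132.0.0.0 - 135.255.255.255)
  133.128.0.0/9 (133.128.0.0 - 133.255.255.255)
  133.128.0.0/10 (133.128.0.0 - 133.191.255.255)
  133.172.0.0/14 (133.172.0.0 - 133.175.255.255)
  133.174.64.0/18 (133.174.64.0 - 133.174.127.255)
Total matching entries: 6.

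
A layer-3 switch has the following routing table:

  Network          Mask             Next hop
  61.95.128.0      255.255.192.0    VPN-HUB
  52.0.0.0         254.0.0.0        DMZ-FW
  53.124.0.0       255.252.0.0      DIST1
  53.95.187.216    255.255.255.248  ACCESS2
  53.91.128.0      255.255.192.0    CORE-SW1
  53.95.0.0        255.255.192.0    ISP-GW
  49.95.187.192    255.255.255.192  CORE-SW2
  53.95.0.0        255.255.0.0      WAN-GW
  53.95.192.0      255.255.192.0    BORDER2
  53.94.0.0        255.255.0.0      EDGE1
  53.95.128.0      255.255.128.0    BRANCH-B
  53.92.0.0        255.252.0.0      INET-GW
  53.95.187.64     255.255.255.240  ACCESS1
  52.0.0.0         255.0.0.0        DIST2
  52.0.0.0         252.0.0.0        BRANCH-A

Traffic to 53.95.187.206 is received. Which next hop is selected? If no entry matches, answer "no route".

Routes whose prefix contains 53.95.187.206:
  52.0.0.0/6 (52.0.0.0 - 55.255.255.255) -> BRANCH-A
  52.0.0.0/7 (52.0.0.0 - 53.255.255.255) -> DMZ-FW
  53.92.0.0/14 (53.92.0.0 - 53.95.255.255) -> INET-GW
  53.95.0.0/16 (53.95.0.0 - 53.95.255.255) -> WAN-GW
  53.95.128.0/17 (53.95.128.0 - 53.95.255.255) -> BRANCH-B
More-specific entries that do NOT match:
  53.95.187.216/29 (53.95.187.216 - 53.95.187.223) does not contain 53.95.187.206
  53.95.187.64/28 (53.95.187.64 - 53.95.187.79) does not contain 53.95.187.206
  49.95.187.192/26 (49.95.187.192 - 49.95.187.255) does not contain 53.95.187.206
  61.95.128.0/18 (61.95.128.0 - 61.95.191.255) does not contain 53.95.187.206
  53.91.128.0/18 (53.91.128.0 - 53.91.191.255) does not contain 53.95.187.206
  53.95.0.0/18 (53.95.0.0 - 53.95.63.255) does not contain 53.95.187.206
  53.95.192.0/18 (53.95.192.0 - 53.95.255.255) does not contain 53.95.187.206
Longest matching prefix is /17 -> next hop BRANCH-B.

BRANCH-B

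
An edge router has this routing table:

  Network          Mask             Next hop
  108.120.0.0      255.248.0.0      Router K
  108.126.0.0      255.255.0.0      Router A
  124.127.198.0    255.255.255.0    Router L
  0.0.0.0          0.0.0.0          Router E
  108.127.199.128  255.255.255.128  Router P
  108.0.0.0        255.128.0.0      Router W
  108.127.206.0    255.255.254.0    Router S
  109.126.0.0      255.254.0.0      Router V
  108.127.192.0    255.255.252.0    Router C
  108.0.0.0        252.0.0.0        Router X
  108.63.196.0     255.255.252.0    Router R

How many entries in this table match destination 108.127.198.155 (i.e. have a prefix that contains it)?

4

Prefixes containing 108.127.198.155:
  0.0.0.0/0 (default, matches everything)
  108.0.0.0/6 (108.0.0.0 - 111.255.255.255)
  108.0.0.0/9 (108.0.0.0 - 108.127.255.255)
  108.120.0.0/13 (108.120.0.0 - 108.127.255.255)
Total matching entries: 4.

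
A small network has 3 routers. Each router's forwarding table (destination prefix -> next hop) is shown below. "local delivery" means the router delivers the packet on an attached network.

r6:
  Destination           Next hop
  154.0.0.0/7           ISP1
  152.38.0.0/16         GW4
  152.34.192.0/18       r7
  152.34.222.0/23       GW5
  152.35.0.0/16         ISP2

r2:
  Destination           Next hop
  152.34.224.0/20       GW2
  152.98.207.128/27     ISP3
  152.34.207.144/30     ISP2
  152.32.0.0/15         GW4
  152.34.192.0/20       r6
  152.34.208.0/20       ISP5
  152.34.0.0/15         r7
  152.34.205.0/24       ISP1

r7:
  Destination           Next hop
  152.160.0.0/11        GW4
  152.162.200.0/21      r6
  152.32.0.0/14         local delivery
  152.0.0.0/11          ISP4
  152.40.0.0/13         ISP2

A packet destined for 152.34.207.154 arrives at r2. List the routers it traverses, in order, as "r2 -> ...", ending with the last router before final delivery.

r2 -> r6 -> r7

At r2: longest match for 152.34.207.154 is 152.34.192.0/20 -> r6
At r6: longest match for 152.34.207.154 is 152.34.192.0/18 -> r7
At r7: longest match for 152.34.207.154 is 152.32.0.0/14 -> local delivery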